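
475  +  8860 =9335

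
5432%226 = 8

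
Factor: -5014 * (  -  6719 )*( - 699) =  - 23548657134 = -2^1*3^1*23^1*109^1 * 233^1*6719^1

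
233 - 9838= - 9605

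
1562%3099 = 1562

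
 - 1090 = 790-1880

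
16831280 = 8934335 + 7896945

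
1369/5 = 273+4/5 = 273.80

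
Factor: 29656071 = 3^3*1098373^1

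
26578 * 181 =4810618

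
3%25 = 3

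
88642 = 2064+86578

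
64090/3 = 64090/3=21363.33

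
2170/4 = 1085/2 =542.50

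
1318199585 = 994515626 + 323683959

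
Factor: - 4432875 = - 3^1* 5^3* 11821^1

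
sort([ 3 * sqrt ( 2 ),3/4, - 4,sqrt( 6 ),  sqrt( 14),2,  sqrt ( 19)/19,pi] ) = [-4,sqrt( 19) /19,  3/4,2, sqrt( 6 ),pi,  sqrt (14), 3*sqrt( 2)]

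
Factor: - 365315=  - 5^1* 73063^1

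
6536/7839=6536/7839 = 0.83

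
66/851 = 66/851 = 0.08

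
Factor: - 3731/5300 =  - 2^ ( - 2) * 5^( - 2)*  7^1*13^1*41^1*53^( - 1) 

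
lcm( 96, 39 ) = 1248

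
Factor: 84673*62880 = 2^5*3^1*5^1*131^1*84673^1 = 5324238240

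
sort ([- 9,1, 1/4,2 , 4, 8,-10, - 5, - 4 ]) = [-10, - 9, - 5, - 4 , 1/4,1, 2,4, 8]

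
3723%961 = 840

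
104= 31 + 73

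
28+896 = 924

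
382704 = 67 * 5712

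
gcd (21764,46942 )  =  2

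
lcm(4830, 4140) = 28980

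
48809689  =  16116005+32693684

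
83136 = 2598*32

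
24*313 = 7512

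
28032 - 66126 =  - 38094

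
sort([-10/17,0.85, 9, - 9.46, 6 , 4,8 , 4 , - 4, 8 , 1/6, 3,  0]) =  [ -9.46, - 4,-10/17,0, 1/6,0.85,3,4,4,6 , 8, 8, 9] 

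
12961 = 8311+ 4650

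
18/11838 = 3/1973= 0.00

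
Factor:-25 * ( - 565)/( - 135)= -3^( - 3 )*5^2 * 113^1= - 2825/27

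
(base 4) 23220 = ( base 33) MI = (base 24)170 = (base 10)744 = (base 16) 2E8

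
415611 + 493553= 909164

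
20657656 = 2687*7688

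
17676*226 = 3994776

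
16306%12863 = 3443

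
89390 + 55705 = 145095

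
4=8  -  4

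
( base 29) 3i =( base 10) 105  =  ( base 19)5a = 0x69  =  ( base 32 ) 39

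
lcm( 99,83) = 8217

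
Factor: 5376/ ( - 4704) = - 8/7  =  - 2^3*7^( - 1) 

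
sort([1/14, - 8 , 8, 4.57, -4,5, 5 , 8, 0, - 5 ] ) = [-8,  -  5,-4, 0 , 1/14 , 4.57,5,5, 8, 8]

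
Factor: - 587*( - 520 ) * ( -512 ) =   -  2^12*5^1*13^1*587^1 = -156282880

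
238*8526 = 2029188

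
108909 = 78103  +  30806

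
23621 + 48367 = 71988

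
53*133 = 7049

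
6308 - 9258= - 2950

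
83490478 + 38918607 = 122409085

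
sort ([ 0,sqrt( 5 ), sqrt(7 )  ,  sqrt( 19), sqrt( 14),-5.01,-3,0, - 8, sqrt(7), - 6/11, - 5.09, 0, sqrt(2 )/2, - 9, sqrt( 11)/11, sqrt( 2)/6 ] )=[ - 9, - 8, - 5.09, - 5.01, - 3, -6/11, 0,  0, 0, sqrt ( 2) /6, sqrt( 11)/11, sqrt( 2)/2,sqrt( 5), sqrt( 7), sqrt( 7),sqrt( 14), sqrt(19)]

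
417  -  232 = 185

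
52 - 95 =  - 43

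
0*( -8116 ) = 0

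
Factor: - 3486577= - 61^2 * 937^1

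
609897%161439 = 125580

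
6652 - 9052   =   - 2400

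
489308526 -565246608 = - 75938082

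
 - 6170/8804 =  - 1 + 1317/4402= - 0.70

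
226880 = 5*45376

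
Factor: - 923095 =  - 5^1*353^1*523^1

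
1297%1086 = 211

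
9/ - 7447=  - 1+7438/7447 = - 0.00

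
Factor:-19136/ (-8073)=2^6 * 3^( - 3 )= 64/27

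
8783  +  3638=12421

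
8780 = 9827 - 1047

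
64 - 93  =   - 29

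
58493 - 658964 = -600471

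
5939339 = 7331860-1392521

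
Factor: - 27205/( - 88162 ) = 2^( - 1)*5^1*17^( - 1 )*2593^( - 1) * 5441^1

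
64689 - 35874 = 28815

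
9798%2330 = 478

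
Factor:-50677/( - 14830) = 2^( - 1)*5^( - 1)*11^1*17^1  *271^1*1483^ ( - 1 ) 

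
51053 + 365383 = 416436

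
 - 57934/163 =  - 356+94/163 = - 355.42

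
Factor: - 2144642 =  - 2^1* 31^1*34591^1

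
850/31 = 27 + 13/31 = 27.42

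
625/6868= 625/6868  =  0.09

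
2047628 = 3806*538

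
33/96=11/32 = 0.34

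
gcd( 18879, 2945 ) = 31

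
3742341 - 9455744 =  -5713403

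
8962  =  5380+3582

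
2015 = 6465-4450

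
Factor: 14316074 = 2^1*17^1 * 23^1*18307^1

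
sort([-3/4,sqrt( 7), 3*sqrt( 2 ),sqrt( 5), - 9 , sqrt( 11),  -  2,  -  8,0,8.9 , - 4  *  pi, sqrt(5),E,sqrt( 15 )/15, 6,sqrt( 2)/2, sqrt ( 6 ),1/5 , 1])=[ - 4*pi , - 9, - 8,- 2 , - 3/4, 0, 1/5 , sqrt( 15 ) /15,sqrt(2) /2, 1 , sqrt( 5 ), sqrt( 5 )  ,  sqrt( 6) , sqrt( 7 ) , E,sqrt( 11 ),3*sqrt ( 2 ) , 6, 8.9]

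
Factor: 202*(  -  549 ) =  - 2^1*3^2  *  61^1*101^1 = -110898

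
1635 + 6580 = 8215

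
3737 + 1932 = 5669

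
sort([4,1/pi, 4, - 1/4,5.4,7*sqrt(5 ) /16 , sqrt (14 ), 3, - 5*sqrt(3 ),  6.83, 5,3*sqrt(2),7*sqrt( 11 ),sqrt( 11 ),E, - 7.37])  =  [ - 5 * sqrt( 3)  ,-7.37, - 1/4, 1/pi,7*sqrt( 5)/16,  E, 3, sqrt ( 11 ),sqrt(14),4, 4,3*sqrt (2 ),5,5.4, 6.83,  7*sqrt(11)]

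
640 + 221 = 861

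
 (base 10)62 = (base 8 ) 76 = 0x3e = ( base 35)1r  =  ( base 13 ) 4A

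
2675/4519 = 2675/4519 = 0.59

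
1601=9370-7769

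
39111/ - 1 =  - 39111 + 0/1 = - 39111.00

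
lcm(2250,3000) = 9000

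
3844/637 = 3844/637  =  6.03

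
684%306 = 72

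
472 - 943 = - 471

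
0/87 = 0 = 0.00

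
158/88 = 1 + 35/44 = 1.80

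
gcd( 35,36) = 1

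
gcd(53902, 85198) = 2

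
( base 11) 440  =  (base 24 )m0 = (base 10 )528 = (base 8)1020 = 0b1000010000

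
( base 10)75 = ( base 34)27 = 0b1001011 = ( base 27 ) 2l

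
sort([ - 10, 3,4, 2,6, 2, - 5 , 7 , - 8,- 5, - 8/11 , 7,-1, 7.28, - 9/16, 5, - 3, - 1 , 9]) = [ - 10, - 8, - 5, - 5, - 3,- 1, - 1, - 8/11, - 9/16,2, 2, 3, 4,5 , 6,7,  7, 7.28,9] 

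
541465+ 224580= 766045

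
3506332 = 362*9686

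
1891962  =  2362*801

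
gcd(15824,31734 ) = 86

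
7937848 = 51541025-43603177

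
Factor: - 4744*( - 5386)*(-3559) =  - 2^4*593^1*2693^1*3559^1= - 90936663856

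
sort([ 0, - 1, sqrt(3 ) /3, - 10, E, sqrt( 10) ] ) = [ - 10, - 1, 0, sqrt( 3 )/3, E,sqrt( 10) ] 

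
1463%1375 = 88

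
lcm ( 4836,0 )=0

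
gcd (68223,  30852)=3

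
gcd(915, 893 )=1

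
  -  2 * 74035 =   -  148070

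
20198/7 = 20198/7 = 2885.43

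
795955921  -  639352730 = 156603191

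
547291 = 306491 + 240800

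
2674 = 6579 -3905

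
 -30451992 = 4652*(-6546) 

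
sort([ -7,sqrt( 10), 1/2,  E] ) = [ - 7,1/2,E, sqrt( 10) ] 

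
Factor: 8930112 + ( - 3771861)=5158251 = 3^2*7^1*41^1*1997^1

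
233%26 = 25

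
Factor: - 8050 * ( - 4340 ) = 2^3*5^3*7^2 *23^1*31^1 = 34937000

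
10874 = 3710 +7164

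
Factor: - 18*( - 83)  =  2^1* 3^2*83^1 = 1494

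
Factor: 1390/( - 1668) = -5/6  =  -2^( - 1 )*3^( - 1)*5^1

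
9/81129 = 3/27043 = 0.00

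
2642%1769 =873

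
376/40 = 9 + 2/5  =  9.40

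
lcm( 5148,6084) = 66924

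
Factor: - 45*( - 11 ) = 3^2*  5^1 * 11^1 = 495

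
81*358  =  28998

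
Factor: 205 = 5^1*41^1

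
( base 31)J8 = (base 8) 1125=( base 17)212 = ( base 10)597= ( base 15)29c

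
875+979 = 1854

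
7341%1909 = 1614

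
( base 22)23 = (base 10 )47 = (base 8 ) 57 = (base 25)1m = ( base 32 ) 1f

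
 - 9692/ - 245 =39 + 137/245 = 39.56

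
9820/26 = 377+9/13= 377.69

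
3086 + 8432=11518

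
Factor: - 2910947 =-13^1*223919^1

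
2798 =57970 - 55172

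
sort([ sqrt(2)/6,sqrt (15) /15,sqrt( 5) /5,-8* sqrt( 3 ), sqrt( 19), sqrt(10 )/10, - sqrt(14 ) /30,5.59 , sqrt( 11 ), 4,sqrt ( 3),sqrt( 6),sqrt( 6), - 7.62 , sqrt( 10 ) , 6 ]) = [ - 8*sqrt (3), - 7.62 , - sqrt(14)/30,sqrt ( 2) /6,sqrt( 15)/15 , sqrt(10 ) /10, sqrt( 5)/5,sqrt (3),sqrt ( 6), sqrt(6),sqrt( 10), sqrt(11),4,sqrt (19 ),5.59,6] 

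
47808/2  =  23904 = 23904.00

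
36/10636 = 9/2659=0.00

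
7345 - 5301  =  2044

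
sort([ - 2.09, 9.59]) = [ - 2.09, 9.59 ]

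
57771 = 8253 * 7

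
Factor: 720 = 2^4*3^2 *5^1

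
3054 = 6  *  509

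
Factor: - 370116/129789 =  - 2^2*11^( - 1)  *19^( - 1 )* 149^1 =- 596/209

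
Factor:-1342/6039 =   -  2^1* 3^( - 2 )=-2/9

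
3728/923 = 4 + 36/923 = 4.04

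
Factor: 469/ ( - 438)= - 2^ (-1) * 3^(-1)*  7^1*67^1*73^( - 1)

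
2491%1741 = 750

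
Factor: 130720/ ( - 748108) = -2^3*5^1*19^1*43^1*187027^(  -  1) = - 32680/187027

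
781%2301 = 781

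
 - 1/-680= 1/680 = 0.00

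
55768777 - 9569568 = 46199209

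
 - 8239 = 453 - 8692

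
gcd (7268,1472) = 92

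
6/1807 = 6/1807=0.00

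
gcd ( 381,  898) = 1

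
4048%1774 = 500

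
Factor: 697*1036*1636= 2^4*7^1*17^1 *37^1*41^1*409^1=1181342512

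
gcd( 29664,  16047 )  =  9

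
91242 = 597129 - 505887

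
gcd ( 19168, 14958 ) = 2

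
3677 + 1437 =5114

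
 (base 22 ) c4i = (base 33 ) 5E7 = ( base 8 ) 13432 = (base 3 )22010001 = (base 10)5914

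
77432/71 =1090 + 42/71   =  1090.59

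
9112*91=829192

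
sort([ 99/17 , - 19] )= [ - 19,99/17 ] 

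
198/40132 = 99/20066 = 0.00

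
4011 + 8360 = 12371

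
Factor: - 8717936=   -  2^4*47^1*11593^1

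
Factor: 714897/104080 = 2^( - 4)*3^2*5^( - 1)* 1301^(  -  1 )*79433^1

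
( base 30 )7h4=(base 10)6814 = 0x1a9e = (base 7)25603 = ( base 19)igc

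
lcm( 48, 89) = 4272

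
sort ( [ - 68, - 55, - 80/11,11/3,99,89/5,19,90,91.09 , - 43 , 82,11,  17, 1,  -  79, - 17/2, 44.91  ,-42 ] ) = [ - 79, - 68, - 55 , - 43, - 42, - 17/2, - 80/11, 1,11/3 , 11,17,  89/5, 19, 44.91,82,90, 91.09,99]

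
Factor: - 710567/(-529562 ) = 2^(-1 )  *  13^1 * 4969^1*  24071^( - 1 )=64597/48142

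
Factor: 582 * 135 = 2^1 * 3^4*5^1 * 97^1 = 78570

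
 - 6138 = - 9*682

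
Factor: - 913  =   - 11^1* 83^1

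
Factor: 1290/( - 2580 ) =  - 2^( - 1 ) = - 1/2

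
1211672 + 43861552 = 45073224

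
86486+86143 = 172629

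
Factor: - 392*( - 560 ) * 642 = 140931840 = 2^8*  3^1*5^1 * 7^3  *  107^1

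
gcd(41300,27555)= 5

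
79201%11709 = 8947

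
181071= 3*60357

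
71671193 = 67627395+4043798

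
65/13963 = 65/13963 = 0.00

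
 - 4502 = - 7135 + 2633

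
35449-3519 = 31930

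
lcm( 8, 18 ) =72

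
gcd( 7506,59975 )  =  1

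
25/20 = 1 + 1/4 = 1.25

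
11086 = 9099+1987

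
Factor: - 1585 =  - 5^1*317^1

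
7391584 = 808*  9148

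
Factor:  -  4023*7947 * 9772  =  -2^2*3^5*7^1 * 149^1*349^1*883^1 =- 312418471932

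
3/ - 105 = - 1/35 =- 0.03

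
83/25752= 83/25752 = 0.00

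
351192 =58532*6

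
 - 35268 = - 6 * 5878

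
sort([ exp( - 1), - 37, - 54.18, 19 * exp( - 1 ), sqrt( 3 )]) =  [  -  54.18,-37,exp( - 1 ), sqrt(3 ), 19*exp( - 1)]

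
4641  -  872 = 3769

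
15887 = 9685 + 6202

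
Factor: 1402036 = 2^2*41^1*83^1 * 103^1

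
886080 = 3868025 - 2981945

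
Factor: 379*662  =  2^1*331^1 * 379^1  =  250898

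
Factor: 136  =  2^3*17^1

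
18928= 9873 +9055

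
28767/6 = 9589/2 = 4794.50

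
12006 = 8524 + 3482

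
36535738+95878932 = 132414670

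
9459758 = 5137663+4322095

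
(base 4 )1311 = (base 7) 225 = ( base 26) 4D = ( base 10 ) 117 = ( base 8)165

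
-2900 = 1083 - 3983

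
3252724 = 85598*38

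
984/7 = 984/7  =  140.57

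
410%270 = 140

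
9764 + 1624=11388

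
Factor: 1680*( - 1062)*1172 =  - 2091035520 = -2^7*3^3 * 5^1 * 7^1*59^1 * 293^1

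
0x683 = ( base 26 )2C3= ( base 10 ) 1667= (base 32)1K3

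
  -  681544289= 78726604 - 760270893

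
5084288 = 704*7222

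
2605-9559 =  - 6954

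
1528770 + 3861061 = 5389831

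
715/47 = 715/47 = 15.21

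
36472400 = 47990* 760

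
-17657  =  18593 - 36250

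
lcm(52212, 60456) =1148664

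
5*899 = 4495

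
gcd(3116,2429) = 1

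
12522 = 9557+2965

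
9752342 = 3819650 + 5932692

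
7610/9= 845 +5/9 = 845.56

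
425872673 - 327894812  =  97977861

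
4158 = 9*462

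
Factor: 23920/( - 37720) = - 2^1*13^1*41^( - 1) = - 26/41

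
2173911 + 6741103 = 8915014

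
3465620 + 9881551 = 13347171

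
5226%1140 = 666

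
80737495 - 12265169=68472326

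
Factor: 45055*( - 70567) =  - 5^1*7^1*17^1*593^1*9011^1= - 3179396185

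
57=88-31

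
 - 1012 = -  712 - 300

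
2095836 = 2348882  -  253046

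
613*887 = 543731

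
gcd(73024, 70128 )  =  16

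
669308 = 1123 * 596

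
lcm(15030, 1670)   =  15030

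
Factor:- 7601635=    - 5^1*17^1*89431^1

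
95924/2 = 47962 = 47962.00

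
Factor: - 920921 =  - 920921^1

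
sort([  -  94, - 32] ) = [-94, - 32]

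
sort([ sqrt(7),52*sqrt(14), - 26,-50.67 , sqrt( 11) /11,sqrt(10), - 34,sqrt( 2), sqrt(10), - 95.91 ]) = [ - 95.91, - 50.67, - 34, - 26,sqrt ( 11 ) /11,  sqrt( 2 ),sqrt( 7),sqrt( 10), sqrt(10),52*sqrt( 14)] 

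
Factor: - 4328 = -2^3*541^1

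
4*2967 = 11868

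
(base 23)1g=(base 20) 1J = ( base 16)27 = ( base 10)39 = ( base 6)103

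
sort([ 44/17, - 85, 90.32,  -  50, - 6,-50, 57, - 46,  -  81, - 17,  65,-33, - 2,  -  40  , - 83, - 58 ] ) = [ - 85,-83, - 81, - 58,-50, - 50,  -  46, - 40, - 33, - 17, - 6, - 2, 44/17,57, 65, 90.32]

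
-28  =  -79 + 51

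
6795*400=2718000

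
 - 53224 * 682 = -36298768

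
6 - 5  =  1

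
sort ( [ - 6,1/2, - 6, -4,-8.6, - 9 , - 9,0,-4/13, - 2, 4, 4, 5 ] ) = [ - 9,- 9, - 8.6, - 6, - 6,-4,-2, - 4/13 , 0, 1/2, 4,  4,  5 ] 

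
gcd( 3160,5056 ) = 632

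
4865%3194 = 1671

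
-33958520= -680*49939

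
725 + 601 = 1326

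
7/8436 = 7/8436 = 0.00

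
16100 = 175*92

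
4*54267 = 217068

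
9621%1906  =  91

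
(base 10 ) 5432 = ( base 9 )7405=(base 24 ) 9a8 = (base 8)12470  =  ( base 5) 133212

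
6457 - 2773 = 3684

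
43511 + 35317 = 78828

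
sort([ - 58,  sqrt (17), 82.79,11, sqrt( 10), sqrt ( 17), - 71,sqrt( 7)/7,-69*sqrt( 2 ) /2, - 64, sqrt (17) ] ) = [ - 71,- 64,  -  58, - 69*sqrt(2 )/2,sqrt( 7)/7, sqrt(10),sqrt( 17 ), sqrt( 17 ),sqrt( 17),11,82.79 ]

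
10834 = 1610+9224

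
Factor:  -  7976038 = - 2^1*7^1*569717^1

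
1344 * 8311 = 11169984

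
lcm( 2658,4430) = 13290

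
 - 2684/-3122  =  1342/1561 = 0.86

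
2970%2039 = 931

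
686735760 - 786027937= - 99292177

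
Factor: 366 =2^1 * 3^1*61^1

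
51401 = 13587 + 37814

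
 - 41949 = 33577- 75526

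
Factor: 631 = 631^1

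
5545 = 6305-760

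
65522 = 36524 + 28998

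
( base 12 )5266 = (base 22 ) ID8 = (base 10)9006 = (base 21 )k8i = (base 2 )10001100101110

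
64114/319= 200 + 314/319 = 200.98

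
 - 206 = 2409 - 2615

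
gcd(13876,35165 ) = 1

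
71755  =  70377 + 1378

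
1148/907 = 1+241/907  =  1.27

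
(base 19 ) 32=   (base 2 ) 111011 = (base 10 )59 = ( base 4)323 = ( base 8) 73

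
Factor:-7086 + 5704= -2^1*691^1 = -1382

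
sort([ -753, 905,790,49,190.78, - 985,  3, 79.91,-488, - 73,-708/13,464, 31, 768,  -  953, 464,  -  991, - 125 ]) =[ -991, - 985,-953, - 753, - 488, - 125, - 73, - 708/13, 3,31, 49 , 79.91,  190.78,464, 464, 768, 790, 905]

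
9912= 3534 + 6378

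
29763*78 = 2321514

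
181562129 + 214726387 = 396288516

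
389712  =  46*8472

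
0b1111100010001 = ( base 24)dj9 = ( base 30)8p3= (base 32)7oh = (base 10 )7953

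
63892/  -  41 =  - 63892/41 = -1558.34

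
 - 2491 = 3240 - 5731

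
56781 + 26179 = 82960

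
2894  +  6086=8980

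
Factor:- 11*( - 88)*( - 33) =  - 31944 = - 2^3 * 3^1*11^3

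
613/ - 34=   -  613/34 = - 18.03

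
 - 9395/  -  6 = 9395/6 = 1565.83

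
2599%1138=323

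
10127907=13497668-3369761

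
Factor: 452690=2^1 * 5^1*7^1*29^1*223^1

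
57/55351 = 57/55351 = 0.00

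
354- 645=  - 291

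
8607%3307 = 1993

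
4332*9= 38988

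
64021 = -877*( - 73) 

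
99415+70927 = 170342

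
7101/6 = 2367/2=1183.50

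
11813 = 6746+5067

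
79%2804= 79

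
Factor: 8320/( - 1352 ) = - 80/13  =  - 2^4* 5^1*13^(- 1) 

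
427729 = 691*619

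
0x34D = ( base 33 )pk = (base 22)1G9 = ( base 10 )845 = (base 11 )6A9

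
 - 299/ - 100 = 299/100 = 2.99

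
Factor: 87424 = 2^7*683^1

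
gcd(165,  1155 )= 165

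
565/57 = 565/57 =9.91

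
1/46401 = 1/46401 = 0.00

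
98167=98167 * 1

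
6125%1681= 1082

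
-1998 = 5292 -7290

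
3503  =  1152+2351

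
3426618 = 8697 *394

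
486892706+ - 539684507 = -52791801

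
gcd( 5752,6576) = 8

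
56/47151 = 56/47151  =  0.00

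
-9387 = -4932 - 4455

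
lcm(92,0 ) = 0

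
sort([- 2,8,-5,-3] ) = [-5, - 3, - 2,8 ]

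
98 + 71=169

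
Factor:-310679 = -67^1*4637^1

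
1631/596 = 2 + 439/596 =2.74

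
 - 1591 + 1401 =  - 190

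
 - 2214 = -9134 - -6920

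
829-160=669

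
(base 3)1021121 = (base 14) 4aa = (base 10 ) 934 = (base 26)19O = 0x3a6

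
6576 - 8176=-1600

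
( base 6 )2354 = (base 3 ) 210021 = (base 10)574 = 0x23e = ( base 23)11M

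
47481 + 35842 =83323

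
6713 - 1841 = 4872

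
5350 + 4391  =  9741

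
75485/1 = 75485  =  75485.00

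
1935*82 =158670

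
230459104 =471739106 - 241280002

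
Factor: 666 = 2^1 *3^2*37^1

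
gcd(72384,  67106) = 754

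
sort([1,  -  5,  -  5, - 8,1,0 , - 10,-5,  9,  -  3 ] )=[ - 10, - 8, - 5, - 5, - 5, - 3, 0, 1,  1 , 9]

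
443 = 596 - 153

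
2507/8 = 313 + 3/8 = 313.38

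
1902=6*317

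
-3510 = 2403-5913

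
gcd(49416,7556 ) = 4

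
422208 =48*8796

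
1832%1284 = 548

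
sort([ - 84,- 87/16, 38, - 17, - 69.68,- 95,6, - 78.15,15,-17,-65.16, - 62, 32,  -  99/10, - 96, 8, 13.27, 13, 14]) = [  -  96, - 95,  -  84,  -  78.15, - 69.68, - 65.16, - 62, - 17, - 17, -99/10, - 87/16,6, 8,13 , 13.27,14,15, 32, 38]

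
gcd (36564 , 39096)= 12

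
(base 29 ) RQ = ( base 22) 1eh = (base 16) 329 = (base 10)809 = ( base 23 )1C4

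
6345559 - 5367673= 977886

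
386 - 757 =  - 371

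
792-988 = -196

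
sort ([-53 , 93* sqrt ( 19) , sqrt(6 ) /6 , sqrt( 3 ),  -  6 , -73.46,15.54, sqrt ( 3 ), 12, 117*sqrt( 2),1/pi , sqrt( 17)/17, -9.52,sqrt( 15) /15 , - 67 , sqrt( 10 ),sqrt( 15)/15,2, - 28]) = [ - 73.46,  -  67, - 53,-28, - 9.52,-6,sqrt( 17) /17,sqrt (15)/15 , sqrt( 15)/15,1/pi,sqrt(6)/6,sqrt( 3 ), sqrt( 3) , 2,sqrt( 10 ),  12,15.54,117*sqrt( 2 ) , 93*sqrt( 19)]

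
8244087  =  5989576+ 2254511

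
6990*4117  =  28777830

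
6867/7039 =6867/7039 = 0.98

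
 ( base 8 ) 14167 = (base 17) 14B7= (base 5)200023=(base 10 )6263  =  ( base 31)6G1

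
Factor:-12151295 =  -5^1*13^1*71^1 * 2633^1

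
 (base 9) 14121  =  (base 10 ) 9577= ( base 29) bb7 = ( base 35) 7SM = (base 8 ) 22551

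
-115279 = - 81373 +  - 33906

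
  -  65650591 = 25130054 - 90780645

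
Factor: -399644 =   -  2^2*7^2*2039^1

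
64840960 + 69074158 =133915118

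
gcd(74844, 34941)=3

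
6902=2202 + 4700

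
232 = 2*116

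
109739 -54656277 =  - 54546538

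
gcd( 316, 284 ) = 4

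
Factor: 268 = 2^2 * 67^1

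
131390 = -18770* ( - 7) 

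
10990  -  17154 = -6164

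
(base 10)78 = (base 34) 2a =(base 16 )4e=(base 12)66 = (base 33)2C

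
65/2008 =65/2008 =0.03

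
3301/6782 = 3301/6782   =  0.49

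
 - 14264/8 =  - 1783  =  - 1783.00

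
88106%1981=942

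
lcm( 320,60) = 960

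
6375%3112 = 151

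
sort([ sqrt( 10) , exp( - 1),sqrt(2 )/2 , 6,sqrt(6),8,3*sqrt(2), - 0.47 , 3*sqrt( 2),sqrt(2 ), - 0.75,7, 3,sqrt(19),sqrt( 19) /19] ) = [ - 0.75,-0.47,sqrt(19) /19,exp( - 1 ),sqrt(2) /2,sqrt (2),sqrt(6),3, sqrt( 10 ), 3*sqrt( 2),3*sqrt(2), sqrt(19 ), 6,7,8] 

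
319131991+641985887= 961117878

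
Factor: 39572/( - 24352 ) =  - 13/8=- 2^( - 3 ) * 13^1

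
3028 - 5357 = -2329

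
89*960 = 85440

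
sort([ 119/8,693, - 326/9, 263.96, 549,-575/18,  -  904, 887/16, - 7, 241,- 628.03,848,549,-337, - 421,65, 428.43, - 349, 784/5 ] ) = [ - 904, - 628.03, - 421, - 349, - 337, - 326/9  , - 575/18, - 7,119/8,887/16,65,784/5,241,263.96,428.43,549,  549, 693, 848]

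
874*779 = 680846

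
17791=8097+9694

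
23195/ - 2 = -11598 + 1/2 = -11597.50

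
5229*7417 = 38783493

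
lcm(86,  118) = 5074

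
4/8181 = 4/8181=   0.00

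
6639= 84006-77367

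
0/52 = 0 = 0.00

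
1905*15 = 28575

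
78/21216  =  1/272 = 0.00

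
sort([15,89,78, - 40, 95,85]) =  [ - 40,15,78,85,89, 95] 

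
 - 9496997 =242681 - 9739678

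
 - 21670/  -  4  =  5417+1/2 = 5417.50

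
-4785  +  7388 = 2603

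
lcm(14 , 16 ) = 112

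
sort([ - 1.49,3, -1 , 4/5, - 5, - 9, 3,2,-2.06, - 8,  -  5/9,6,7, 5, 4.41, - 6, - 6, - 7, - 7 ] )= [ - 9, - 8, - 7, - 7, - 6  , - 6, - 5, - 2.06,-1.49,-1, - 5/9, 4/5,  2,3,  3, 4.41,5,6, 7] 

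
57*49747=2835579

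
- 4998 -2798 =  -  7796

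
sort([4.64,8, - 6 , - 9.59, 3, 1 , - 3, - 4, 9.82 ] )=[ - 9.59 ,  -  6, - 4 , - 3, 1 , 3, 4.64,8  ,  9.82]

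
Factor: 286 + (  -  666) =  - 380= - 2^2*5^1*19^1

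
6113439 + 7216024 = 13329463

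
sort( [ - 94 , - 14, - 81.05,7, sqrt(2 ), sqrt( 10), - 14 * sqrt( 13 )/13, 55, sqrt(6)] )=[ - 94, - 81.05,  -  14, - 14*sqrt( 13)/13, sqrt( 2 ),sqrt( 6),  sqrt ( 10 ), 7, 55]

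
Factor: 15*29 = 435 = 3^1*5^1*29^1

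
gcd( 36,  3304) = 4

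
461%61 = 34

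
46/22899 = 46/22899 = 0.00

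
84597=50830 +33767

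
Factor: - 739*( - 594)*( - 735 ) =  - 2^1*3^4*5^1*7^2*  11^1*739^1= - 322640010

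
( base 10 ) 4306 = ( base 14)17D8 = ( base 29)53e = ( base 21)9g1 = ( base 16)10D2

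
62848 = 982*64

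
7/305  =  7/305=0.02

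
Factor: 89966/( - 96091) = -2^1*307^( - 1)*313^ (  -  1) * 44983^1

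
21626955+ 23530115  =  45157070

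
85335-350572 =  - 265237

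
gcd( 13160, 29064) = 56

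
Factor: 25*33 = 3^1 * 5^2*11^1 = 825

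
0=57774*0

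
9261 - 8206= 1055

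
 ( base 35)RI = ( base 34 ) sb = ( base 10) 963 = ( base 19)2cd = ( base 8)1703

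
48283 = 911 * 53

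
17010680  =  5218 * 3260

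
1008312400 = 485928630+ 522383770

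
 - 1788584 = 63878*( - 28)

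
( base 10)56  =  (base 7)110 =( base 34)1m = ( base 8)70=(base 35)1L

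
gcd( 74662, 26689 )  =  1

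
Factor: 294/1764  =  2^(-1)*3^( - 1 ) = 1/6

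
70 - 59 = 11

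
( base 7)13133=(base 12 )203B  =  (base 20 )8f3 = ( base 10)3503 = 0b110110101111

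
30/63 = 10/21 = 0.48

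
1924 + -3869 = -1945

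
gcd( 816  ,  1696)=16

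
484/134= 242/67 = 3.61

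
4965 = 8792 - 3827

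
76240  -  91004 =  - 14764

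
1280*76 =97280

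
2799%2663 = 136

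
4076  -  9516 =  - 5440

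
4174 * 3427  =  14304298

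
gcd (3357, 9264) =3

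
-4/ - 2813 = 4/2813   =  0.00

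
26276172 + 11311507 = 37587679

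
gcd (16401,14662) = 1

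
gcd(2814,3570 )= 42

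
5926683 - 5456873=469810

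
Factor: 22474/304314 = 3^( - 1)*17^1*67^( - 1)*661^1*757^( - 1) =11237/152157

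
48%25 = 23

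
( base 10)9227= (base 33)8fk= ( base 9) 13582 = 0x240B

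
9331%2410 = 2101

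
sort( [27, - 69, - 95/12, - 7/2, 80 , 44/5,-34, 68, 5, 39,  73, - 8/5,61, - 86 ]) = [ - 86, - 69, - 34,  -  95/12,-7/2, - 8/5, 5,44/5, 27,39, 61, 68, 73,80 ] 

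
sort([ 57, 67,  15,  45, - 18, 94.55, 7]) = [ - 18,7, 15  ,  45, 57,  67,94.55 ] 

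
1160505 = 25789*45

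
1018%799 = 219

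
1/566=1/566= 0.00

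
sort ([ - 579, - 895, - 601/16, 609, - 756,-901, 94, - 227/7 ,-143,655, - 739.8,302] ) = [ - 901, - 895, - 756, - 739.8,- 579,- 143,  -  601/16,  -  227/7,94,  302,609, 655 ]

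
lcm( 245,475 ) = 23275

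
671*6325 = 4244075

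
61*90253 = 5505433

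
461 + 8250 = 8711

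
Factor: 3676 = 2^2 *919^1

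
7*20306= 142142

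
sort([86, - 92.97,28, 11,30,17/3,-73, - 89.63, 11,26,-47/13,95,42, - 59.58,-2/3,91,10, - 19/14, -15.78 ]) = [ - 92.97, - 89.63, - 73, - 59.58,-15.78, - 47/13, - 19/14, - 2/3 , 17/3,10,11,11, 26,28,30,42, 86,  91,  95 ] 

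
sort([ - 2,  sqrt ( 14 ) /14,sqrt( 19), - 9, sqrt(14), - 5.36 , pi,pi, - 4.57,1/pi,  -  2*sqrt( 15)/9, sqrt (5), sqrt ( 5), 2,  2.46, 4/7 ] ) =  [ - 9, - 5.36, - 4.57 ,  -  2 , - 2*sqrt( 15 )/9, sqrt( 14) /14, 1/pi, 4/7, 2, sqrt( 5),sqrt(5) , 2.46,  pi, pi, sqrt( 14 ) , sqrt(19 )]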